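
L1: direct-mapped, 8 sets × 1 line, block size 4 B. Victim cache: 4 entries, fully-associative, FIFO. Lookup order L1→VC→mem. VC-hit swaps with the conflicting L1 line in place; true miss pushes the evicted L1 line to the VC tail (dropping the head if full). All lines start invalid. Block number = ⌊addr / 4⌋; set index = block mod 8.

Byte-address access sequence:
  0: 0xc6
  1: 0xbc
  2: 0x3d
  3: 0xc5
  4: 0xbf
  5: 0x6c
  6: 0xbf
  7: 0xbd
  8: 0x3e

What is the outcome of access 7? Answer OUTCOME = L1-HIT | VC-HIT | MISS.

OUTCOME = L1-HIT

  [0] addr=0xc6 blk=49 s=1: MISS | VC []
  [1] addr=0xbc blk=47 s=7: MISS | VC []
  [2] addr=0x3d blk=15 s=7: MISS | VC [47]
  [3] addr=0xc5 blk=49 s=1: L1-HIT | VC [47]
  [4] addr=0xbf blk=47 s=7: VC-HIT | VC [15]
  [5] addr=0x6c blk=27 s=3: MISS | VC [15]
  [6] addr=0xbf blk=47 s=7: L1-HIT | VC [15]
  [7] addr=0xbd blk=47 s=7: L1-HIT | VC [15]
  [8] addr=0x3e blk=15 s=7: VC-HIT | VC [47]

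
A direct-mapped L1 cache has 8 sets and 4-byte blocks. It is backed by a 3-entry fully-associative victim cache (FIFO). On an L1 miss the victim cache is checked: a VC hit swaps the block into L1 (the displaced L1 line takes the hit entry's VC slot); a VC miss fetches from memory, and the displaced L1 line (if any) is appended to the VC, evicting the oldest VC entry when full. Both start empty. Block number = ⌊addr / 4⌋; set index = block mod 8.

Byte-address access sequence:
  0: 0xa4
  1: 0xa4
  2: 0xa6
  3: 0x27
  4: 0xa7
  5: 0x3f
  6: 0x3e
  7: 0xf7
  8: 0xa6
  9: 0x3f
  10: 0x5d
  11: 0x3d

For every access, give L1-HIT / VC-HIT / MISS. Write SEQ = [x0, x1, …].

0: 0xa4 (blk 41, set 1) → MISS  vc=[]
1: 0xa4 (blk 41, set 1) → L1-HIT  vc=[]
2: 0xa6 (blk 41, set 1) → L1-HIT  vc=[]
3: 0x27 (blk 9, set 1) → MISS  vc=[41]
4: 0xa7 (blk 41, set 1) → VC-HIT  vc=[9]
5: 0x3f (blk 15, set 7) → MISS  vc=[9]
6: 0x3e (blk 15, set 7) → L1-HIT  vc=[9]
7: 0xf7 (blk 61, set 5) → MISS  vc=[9]
8: 0xa6 (blk 41, set 1) → L1-HIT  vc=[9]
9: 0x3f (blk 15, set 7) → L1-HIT  vc=[9]
10: 0x5d (blk 23, set 7) → MISS  vc=[9, 15]
11: 0x3d (blk 15, set 7) → VC-HIT  vc=[9, 23]

SEQ = [MISS, L1-HIT, L1-HIT, MISS, VC-HIT, MISS, L1-HIT, MISS, L1-HIT, L1-HIT, MISS, VC-HIT]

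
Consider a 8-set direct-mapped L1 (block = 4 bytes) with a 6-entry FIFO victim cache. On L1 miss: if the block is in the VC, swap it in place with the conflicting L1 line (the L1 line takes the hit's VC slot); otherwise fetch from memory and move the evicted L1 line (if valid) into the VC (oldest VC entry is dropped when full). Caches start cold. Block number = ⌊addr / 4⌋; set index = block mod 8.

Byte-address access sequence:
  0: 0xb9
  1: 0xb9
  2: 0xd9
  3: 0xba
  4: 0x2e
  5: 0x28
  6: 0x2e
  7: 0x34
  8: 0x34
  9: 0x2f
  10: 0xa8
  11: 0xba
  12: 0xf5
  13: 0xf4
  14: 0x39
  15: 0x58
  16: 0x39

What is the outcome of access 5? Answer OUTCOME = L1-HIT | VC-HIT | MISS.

OUTCOME = MISS

  [0] addr=0xb9 blk=46 s=6: MISS | VC []
  [1] addr=0xb9 blk=46 s=6: L1-HIT | VC []
  [2] addr=0xd9 blk=54 s=6: MISS | VC [46]
  [3] addr=0xba blk=46 s=6: VC-HIT | VC [54]
  [4] addr=0x2e blk=11 s=3: MISS | VC [54]
  [5] addr=0x28 blk=10 s=2: MISS | VC [54]
  [6] addr=0x2e blk=11 s=3: L1-HIT | VC [54]
  [7] addr=0x34 blk=13 s=5: MISS | VC [54]
  [8] addr=0x34 blk=13 s=5: L1-HIT | VC [54]
  [9] addr=0x2f blk=11 s=3: L1-HIT | VC [54]
  [10] addr=0xa8 blk=42 s=2: MISS | VC [54, 10]
  [11] addr=0xba blk=46 s=6: L1-HIT | VC [54, 10]
  [12] addr=0xf5 blk=61 s=5: MISS | VC [54, 10, 13]
  [13] addr=0xf4 blk=61 s=5: L1-HIT | VC [54, 10, 13]
  [14] addr=0x39 blk=14 s=6: MISS | VC [54, 10, 13, 46]
  [15] addr=0x58 blk=22 s=6: MISS | VC [54, 10, 13, 46, 14]
  [16] addr=0x39 blk=14 s=6: VC-HIT | VC [54, 10, 13, 46, 22]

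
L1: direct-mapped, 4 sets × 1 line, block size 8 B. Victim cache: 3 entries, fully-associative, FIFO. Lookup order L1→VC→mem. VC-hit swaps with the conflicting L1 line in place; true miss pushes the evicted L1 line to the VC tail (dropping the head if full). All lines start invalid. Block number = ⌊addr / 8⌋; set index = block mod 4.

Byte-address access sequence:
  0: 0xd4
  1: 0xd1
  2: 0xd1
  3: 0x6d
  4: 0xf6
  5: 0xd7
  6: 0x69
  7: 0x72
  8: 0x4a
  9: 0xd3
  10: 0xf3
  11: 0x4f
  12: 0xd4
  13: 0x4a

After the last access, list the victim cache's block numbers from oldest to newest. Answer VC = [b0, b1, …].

0: 0xd4 (blk 26, set 2) → MISS  vc=[]
1: 0xd1 (blk 26, set 2) → L1-HIT  vc=[]
2: 0xd1 (blk 26, set 2) → L1-HIT  vc=[]
3: 0x6d (blk 13, set 1) → MISS  vc=[]
4: 0xf6 (blk 30, set 2) → MISS  vc=[26]
5: 0xd7 (blk 26, set 2) → VC-HIT  vc=[30]
6: 0x69 (blk 13, set 1) → L1-HIT  vc=[30]
7: 0x72 (blk 14, set 2) → MISS  vc=[30, 26]
8: 0x4a (blk 9, set 1) → MISS  vc=[30, 26, 13]
9: 0xd3 (blk 26, set 2) → VC-HIT  vc=[30, 14, 13]
10: 0xf3 (blk 30, set 2) → VC-HIT  vc=[26, 14, 13]
11: 0x4f (blk 9, set 1) → L1-HIT  vc=[26, 14, 13]
12: 0xd4 (blk 26, set 2) → VC-HIT  vc=[30, 14, 13]
13: 0x4a (blk 9, set 1) → L1-HIT  vc=[30, 14, 13]

VC = [30, 14, 13]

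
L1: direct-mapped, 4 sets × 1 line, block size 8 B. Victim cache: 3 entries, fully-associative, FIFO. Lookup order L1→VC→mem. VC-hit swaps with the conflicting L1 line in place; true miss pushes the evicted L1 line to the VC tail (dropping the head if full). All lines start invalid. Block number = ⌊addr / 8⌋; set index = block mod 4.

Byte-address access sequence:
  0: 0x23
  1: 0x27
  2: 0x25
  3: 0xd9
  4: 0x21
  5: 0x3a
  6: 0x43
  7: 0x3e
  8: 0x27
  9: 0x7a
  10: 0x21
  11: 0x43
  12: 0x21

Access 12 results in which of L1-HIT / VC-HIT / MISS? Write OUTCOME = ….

  [0] addr=0x23 blk=4 s=0: MISS | VC []
  [1] addr=0x27 blk=4 s=0: L1-HIT | VC []
  [2] addr=0x25 blk=4 s=0: L1-HIT | VC []
  [3] addr=0xd9 blk=27 s=3: MISS | VC []
  [4] addr=0x21 blk=4 s=0: L1-HIT | VC []
  [5] addr=0x3a blk=7 s=3: MISS | VC [27]
  [6] addr=0x43 blk=8 s=0: MISS | VC [27, 4]
  [7] addr=0x3e blk=7 s=3: L1-HIT | VC [27, 4]
  [8] addr=0x27 blk=4 s=0: VC-HIT | VC [27, 8]
  [9] addr=0x7a blk=15 s=3: MISS | VC [27, 8, 7]
  [10] addr=0x21 blk=4 s=0: L1-HIT | VC [27, 8, 7]
  [11] addr=0x43 blk=8 s=0: VC-HIT | VC [27, 4, 7]
  [12] addr=0x21 blk=4 s=0: VC-HIT | VC [27, 8, 7]

OUTCOME = VC-HIT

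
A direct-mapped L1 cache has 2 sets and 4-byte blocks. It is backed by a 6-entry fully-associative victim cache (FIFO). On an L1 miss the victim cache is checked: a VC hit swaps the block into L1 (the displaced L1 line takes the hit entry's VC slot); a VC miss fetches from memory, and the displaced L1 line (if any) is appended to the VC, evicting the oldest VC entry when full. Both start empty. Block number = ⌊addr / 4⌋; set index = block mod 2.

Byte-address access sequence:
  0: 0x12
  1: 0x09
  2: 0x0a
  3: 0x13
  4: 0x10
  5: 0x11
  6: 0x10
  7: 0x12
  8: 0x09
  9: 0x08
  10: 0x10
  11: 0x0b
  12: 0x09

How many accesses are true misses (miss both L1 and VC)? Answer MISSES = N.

0: 0x12 (blk 4, set 0) → MISS  vc=[]
1: 0x9 (blk 2, set 0) → MISS  vc=[4]
2: 0xa (blk 2, set 0) → L1-HIT  vc=[4]
3: 0x13 (blk 4, set 0) → VC-HIT  vc=[2]
4: 0x10 (blk 4, set 0) → L1-HIT  vc=[2]
5: 0x11 (blk 4, set 0) → L1-HIT  vc=[2]
6: 0x10 (blk 4, set 0) → L1-HIT  vc=[2]
7: 0x12 (blk 4, set 0) → L1-HIT  vc=[2]
8: 0x9 (blk 2, set 0) → VC-HIT  vc=[4]
9: 0x8 (blk 2, set 0) → L1-HIT  vc=[4]
10: 0x10 (blk 4, set 0) → VC-HIT  vc=[2]
11: 0xb (blk 2, set 0) → VC-HIT  vc=[4]
12: 0x9 (blk 2, set 0) → L1-HIT  vc=[4]

MISSES = 2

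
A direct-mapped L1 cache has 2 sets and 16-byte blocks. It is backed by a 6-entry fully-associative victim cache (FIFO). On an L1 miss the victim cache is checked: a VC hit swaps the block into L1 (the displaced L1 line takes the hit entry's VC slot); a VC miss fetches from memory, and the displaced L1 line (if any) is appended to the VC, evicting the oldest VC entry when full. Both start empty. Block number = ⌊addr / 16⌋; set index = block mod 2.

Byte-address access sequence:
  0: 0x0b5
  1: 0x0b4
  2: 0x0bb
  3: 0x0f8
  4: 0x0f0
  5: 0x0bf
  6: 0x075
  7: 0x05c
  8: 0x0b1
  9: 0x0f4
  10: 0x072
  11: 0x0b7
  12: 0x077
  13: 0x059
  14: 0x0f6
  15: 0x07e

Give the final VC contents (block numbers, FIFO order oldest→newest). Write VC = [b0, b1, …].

  [0] addr=0xb5 blk=11 s=1: MISS | VC []
  [1] addr=0xb4 blk=11 s=1: L1-HIT | VC []
  [2] addr=0xbb blk=11 s=1: L1-HIT | VC []
  [3] addr=0xf8 blk=15 s=1: MISS | VC [11]
  [4] addr=0xf0 blk=15 s=1: L1-HIT | VC [11]
  [5] addr=0xbf blk=11 s=1: VC-HIT | VC [15]
  [6] addr=0x75 blk=7 s=1: MISS | VC [15, 11]
  [7] addr=0x5c blk=5 s=1: MISS | VC [15, 11, 7]
  [8] addr=0xb1 blk=11 s=1: VC-HIT | VC [15, 5, 7]
  [9] addr=0xf4 blk=15 s=1: VC-HIT | VC [11, 5, 7]
  [10] addr=0x72 blk=7 s=1: VC-HIT | VC [11, 5, 15]
  [11] addr=0xb7 blk=11 s=1: VC-HIT | VC [7, 5, 15]
  [12] addr=0x77 blk=7 s=1: VC-HIT | VC [11, 5, 15]
  [13] addr=0x59 blk=5 s=1: VC-HIT | VC [11, 7, 15]
  [14] addr=0xf6 blk=15 s=1: VC-HIT | VC [11, 7, 5]
  [15] addr=0x7e blk=7 s=1: VC-HIT | VC [11, 15, 5]

VC = [11, 15, 5]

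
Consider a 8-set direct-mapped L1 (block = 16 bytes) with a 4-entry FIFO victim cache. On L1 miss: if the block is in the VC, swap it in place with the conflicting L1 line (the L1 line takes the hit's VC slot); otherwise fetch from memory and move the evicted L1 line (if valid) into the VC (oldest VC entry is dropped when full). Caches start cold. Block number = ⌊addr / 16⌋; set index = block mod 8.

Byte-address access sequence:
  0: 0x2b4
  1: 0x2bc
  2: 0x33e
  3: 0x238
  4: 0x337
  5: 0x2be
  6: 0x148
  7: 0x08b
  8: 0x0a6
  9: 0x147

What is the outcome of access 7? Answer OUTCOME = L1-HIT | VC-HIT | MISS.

OUTCOME = MISS

0: 0x2b4 (blk 43, set 3) → MISS  vc=[]
1: 0x2bc (blk 43, set 3) → L1-HIT  vc=[]
2: 0x33e (blk 51, set 3) → MISS  vc=[43]
3: 0x238 (blk 35, set 3) → MISS  vc=[43, 51]
4: 0x337 (blk 51, set 3) → VC-HIT  vc=[43, 35]
5: 0x2be (blk 43, set 3) → VC-HIT  vc=[51, 35]
6: 0x148 (blk 20, set 4) → MISS  vc=[51, 35]
7: 0x8b (blk 8, set 0) → MISS  vc=[51, 35]
8: 0xa6 (blk 10, set 2) → MISS  vc=[51, 35]
9: 0x147 (blk 20, set 4) → L1-HIT  vc=[51, 35]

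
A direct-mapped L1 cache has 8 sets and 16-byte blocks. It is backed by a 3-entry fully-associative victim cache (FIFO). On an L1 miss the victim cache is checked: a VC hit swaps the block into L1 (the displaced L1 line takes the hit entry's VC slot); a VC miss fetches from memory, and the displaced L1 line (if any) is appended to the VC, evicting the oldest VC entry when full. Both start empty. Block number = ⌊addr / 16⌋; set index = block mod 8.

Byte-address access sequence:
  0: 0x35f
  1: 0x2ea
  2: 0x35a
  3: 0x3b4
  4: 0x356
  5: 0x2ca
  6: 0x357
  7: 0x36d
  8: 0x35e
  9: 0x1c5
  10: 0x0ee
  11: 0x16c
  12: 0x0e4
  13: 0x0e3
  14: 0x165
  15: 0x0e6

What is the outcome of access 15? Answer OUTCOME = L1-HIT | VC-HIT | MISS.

#0 0x35f→b53/s5 MISS; vc=[]
#1 0x2ea→b46/s6 MISS; vc=[]
#2 0x35a→b53/s5 L1-HIT; vc=[]
#3 0x3b4→b59/s3 MISS; vc=[]
#4 0x356→b53/s5 L1-HIT; vc=[]
#5 0x2ca→b44/s4 MISS; vc=[]
#6 0x357→b53/s5 L1-HIT; vc=[]
#7 0x36d→b54/s6 MISS; vc=[46]
#8 0x35e→b53/s5 L1-HIT; vc=[46]
#9 0x1c5→b28/s4 MISS; vc=[46,44]
#10 0xee→b14/s6 MISS; vc=[46,44,54]
#11 0x16c→b22/s6 MISS; vc=[44,54,14]
#12 0xe4→b14/s6 VC-HIT; vc=[44,54,22]
#13 0xe3→b14/s6 L1-HIT; vc=[44,54,22]
#14 0x165→b22/s6 VC-HIT; vc=[44,54,14]
#15 0xe6→b14/s6 VC-HIT; vc=[44,54,22]

OUTCOME = VC-HIT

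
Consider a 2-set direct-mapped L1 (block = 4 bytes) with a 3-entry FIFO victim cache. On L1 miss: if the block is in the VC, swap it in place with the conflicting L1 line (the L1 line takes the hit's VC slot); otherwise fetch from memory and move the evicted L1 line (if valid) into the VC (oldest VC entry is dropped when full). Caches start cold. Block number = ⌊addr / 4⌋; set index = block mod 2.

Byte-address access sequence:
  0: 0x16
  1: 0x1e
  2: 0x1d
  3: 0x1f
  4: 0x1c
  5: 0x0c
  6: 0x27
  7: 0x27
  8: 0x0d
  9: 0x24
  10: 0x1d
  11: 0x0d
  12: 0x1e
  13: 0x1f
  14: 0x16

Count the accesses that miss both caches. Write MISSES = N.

MISSES = 4

  [0] addr=0x16 blk=5 s=1: MISS | VC []
  [1] addr=0x1e blk=7 s=1: MISS | VC [5]
  [2] addr=0x1d blk=7 s=1: L1-HIT | VC [5]
  [3] addr=0x1f blk=7 s=1: L1-HIT | VC [5]
  [4] addr=0x1c blk=7 s=1: L1-HIT | VC [5]
  [5] addr=0xc blk=3 s=1: MISS | VC [5, 7]
  [6] addr=0x27 blk=9 s=1: MISS | VC [5, 7, 3]
  [7] addr=0x27 blk=9 s=1: L1-HIT | VC [5, 7, 3]
  [8] addr=0xd blk=3 s=1: VC-HIT | VC [5, 7, 9]
  [9] addr=0x24 blk=9 s=1: VC-HIT | VC [5, 7, 3]
  [10] addr=0x1d blk=7 s=1: VC-HIT | VC [5, 9, 3]
  [11] addr=0xd blk=3 s=1: VC-HIT | VC [5, 9, 7]
  [12] addr=0x1e blk=7 s=1: VC-HIT | VC [5, 9, 3]
  [13] addr=0x1f blk=7 s=1: L1-HIT | VC [5, 9, 3]
  [14] addr=0x16 blk=5 s=1: VC-HIT | VC [7, 9, 3]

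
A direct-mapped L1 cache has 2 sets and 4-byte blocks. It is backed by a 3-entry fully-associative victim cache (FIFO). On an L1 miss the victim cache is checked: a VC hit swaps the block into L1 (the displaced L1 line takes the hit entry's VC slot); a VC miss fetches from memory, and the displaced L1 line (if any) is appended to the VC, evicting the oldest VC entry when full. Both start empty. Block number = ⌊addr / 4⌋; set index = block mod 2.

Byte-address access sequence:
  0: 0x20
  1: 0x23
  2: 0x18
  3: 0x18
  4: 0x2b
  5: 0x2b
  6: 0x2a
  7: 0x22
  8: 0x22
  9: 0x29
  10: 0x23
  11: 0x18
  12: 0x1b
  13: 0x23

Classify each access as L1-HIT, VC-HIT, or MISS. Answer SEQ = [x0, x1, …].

#0 0x20→b8/s0 MISS; vc=[]
#1 0x23→b8/s0 L1-HIT; vc=[]
#2 0x18→b6/s0 MISS; vc=[8]
#3 0x18→b6/s0 L1-HIT; vc=[8]
#4 0x2b→b10/s0 MISS; vc=[8,6]
#5 0x2b→b10/s0 L1-HIT; vc=[8,6]
#6 0x2a→b10/s0 L1-HIT; vc=[8,6]
#7 0x22→b8/s0 VC-HIT; vc=[10,6]
#8 0x22→b8/s0 L1-HIT; vc=[10,6]
#9 0x29→b10/s0 VC-HIT; vc=[8,6]
#10 0x23→b8/s0 VC-HIT; vc=[10,6]
#11 0x18→b6/s0 VC-HIT; vc=[10,8]
#12 0x1b→b6/s0 L1-HIT; vc=[10,8]
#13 0x23→b8/s0 VC-HIT; vc=[10,6]

SEQ = [MISS, L1-HIT, MISS, L1-HIT, MISS, L1-HIT, L1-HIT, VC-HIT, L1-HIT, VC-HIT, VC-HIT, VC-HIT, L1-HIT, VC-HIT]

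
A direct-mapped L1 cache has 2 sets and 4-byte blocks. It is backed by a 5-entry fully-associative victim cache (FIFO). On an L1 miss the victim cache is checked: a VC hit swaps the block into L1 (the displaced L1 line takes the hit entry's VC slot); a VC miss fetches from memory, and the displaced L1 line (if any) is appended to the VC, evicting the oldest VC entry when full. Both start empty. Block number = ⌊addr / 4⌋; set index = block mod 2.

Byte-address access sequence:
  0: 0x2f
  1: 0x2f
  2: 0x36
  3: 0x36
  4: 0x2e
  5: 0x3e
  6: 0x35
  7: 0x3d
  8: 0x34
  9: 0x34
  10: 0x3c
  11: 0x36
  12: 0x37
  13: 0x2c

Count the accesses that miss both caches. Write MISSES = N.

0: 0x2f (blk 11, set 1) → MISS  vc=[]
1: 0x2f (blk 11, set 1) → L1-HIT  vc=[]
2: 0x36 (blk 13, set 1) → MISS  vc=[11]
3: 0x36 (blk 13, set 1) → L1-HIT  vc=[11]
4: 0x2e (blk 11, set 1) → VC-HIT  vc=[13]
5: 0x3e (blk 15, set 1) → MISS  vc=[13, 11]
6: 0x35 (blk 13, set 1) → VC-HIT  vc=[15, 11]
7: 0x3d (blk 15, set 1) → VC-HIT  vc=[13, 11]
8: 0x34 (blk 13, set 1) → VC-HIT  vc=[15, 11]
9: 0x34 (blk 13, set 1) → L1-HIT  vc=[15, 11]
10: 0x3c (blk 15, set 1) → VC-HIT  vc=[13, 11]
11: 0x36 (blk 13, set 1) → VC-HIT  vc=[15, 11]
12: 0x37 (blk 13, set 1) → L1-HIT  vc=[15, 11]
13: 0x2c (blk 11, set 1) → VC-HIT  vc=[15, 13]

MISSES = 3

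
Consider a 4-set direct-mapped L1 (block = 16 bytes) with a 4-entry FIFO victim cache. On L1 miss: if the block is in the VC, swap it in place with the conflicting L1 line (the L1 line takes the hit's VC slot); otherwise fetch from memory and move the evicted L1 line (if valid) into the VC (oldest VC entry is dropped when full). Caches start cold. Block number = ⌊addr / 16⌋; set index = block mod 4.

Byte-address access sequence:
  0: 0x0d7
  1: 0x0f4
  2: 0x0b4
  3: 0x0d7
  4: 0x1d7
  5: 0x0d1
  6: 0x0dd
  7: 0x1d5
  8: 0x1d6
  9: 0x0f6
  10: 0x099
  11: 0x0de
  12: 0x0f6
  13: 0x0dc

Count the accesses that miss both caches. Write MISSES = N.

0: 0xd7 (blk 13, set 1) → MISS  vc=[]
1: 0xf4 (blk 15, set 3) → MISS  vc=[]
2: 0xb4 (blk 11, set 3) → MISS  vc=[15]
3: 0xd7 (blk 13, set 1) → L1-HIT  vc=[15]
4: 0x1d7 (blk 29, set 1) → MISS  vc=[15, 13]
5: 0xd1 (blk 13, set 1) → VC-HIT  vc=[15, 29]
6: 0xdd (blk 13, set 1) → L1-HIT  vc=[15, 29]
7: 0x1d5 (blk 29, set 1) → VC-HIT  vc=[15, 13]
8: 0x1d6 (blk 29, set 1) → L1-HIT  vc=[15, 13]
9: 0xf6 (blk 15, set 3) → VC-HIT  vc=[11, 13]
10: 0x99 (blk 9, set 1) → MISS  vc=[11, 13, 29]
11: 0xde (blk 13, set 1) → VC-HIT  vc=[11, 9, 29]
12: 0xf6 (blk 15, set 3) → L1-HIT  vc=[11, 9, 29]
13: 0xdc (blk 13, set 1) → L1-HIT  vc=[11, 9, 29]

MISSES = 5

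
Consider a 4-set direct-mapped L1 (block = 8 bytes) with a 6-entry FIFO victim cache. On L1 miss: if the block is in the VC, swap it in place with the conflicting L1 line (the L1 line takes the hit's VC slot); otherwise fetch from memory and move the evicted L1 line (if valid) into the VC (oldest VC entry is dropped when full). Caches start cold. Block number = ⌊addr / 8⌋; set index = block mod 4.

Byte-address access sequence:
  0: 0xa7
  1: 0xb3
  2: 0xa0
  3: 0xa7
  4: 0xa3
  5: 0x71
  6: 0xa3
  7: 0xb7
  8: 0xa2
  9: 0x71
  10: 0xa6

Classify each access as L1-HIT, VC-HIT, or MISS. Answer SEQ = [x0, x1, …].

  [0] addr=0xa7 blk=20 s=0: MISS | VC []
  [1] addr=0xb3 blk=22 s=2: MISS | VC []
  [2] addr=0xa0 blk=20 s=0: L1-HIT | VC []
  [3] addr=0xa7 blk=20 s=0: L1-HIT | VC []
  [4] addr=0xa3 blk=20 s=0: L1-HIT | VC []
  [5] addr=0x71 blk=14 s=2: MISS | VC [22]
  [6] addr=0xa3 blk=20 s=0: L1-HIT | VC [22]
  [7] addr=0xb7 blk=22 s=2: VC-HIT | VC [14]
  [8] addr=0xa2 blk=20 s=0: L1-HIT | VC [14]
  [9] addr=0x71 blk=14 s=2: VC-HIT | VC [22]
  [10] addr=0xa6 blk=20 s=0: L1-HIT | VC [22]

SEQ = [MISS, MISS, L1-HIT, L1-HIT, L1-HIT, MISS, L1-HIT, VC-HIT, L1-HIT, VC-HIT, L1-HIT]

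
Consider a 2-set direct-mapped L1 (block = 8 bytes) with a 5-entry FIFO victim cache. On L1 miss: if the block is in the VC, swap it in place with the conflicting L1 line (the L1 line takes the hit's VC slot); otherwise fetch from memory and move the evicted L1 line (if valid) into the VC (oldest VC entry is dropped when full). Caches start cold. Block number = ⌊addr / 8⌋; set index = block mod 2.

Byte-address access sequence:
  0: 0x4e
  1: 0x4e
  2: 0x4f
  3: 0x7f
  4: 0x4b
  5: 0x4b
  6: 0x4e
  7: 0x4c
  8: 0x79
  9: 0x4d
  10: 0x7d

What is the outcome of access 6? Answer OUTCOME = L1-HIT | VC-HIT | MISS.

OUTCOME = L1-HIT

  [0] addr=0x4e blk=9 s=1: MISS | VC []
  [1] addr=0x4e blk=9 s=1: L1-HIT | VC []
  [2] addr=0x4f blk=9 s=1: L1-HIT | VC []
  [3] addr=0x7f blk=15 s=1: MISS | VC [9]
  [4] addr=0x4b blk=9 s=1: VC-HIT | VC [15]
  [5] addr=0x4b blk=9 s=1: L1-HIT | VC [15]
  [6] addr=0x4e blk=9 s=1: L1-HIT | VC [15]
  [7] addr=0x4c blk=9 s=1: L1-HIT | VC [15]
  [8] addr=0x79 blk=15 s=1: VC-HIT | VC [9]
  [9] addr=0x4d blk=9 s=1: VC-HIT | VC [15]
  [10] addr=0x7d blk=15 s=1: VC-HIT | VC [9]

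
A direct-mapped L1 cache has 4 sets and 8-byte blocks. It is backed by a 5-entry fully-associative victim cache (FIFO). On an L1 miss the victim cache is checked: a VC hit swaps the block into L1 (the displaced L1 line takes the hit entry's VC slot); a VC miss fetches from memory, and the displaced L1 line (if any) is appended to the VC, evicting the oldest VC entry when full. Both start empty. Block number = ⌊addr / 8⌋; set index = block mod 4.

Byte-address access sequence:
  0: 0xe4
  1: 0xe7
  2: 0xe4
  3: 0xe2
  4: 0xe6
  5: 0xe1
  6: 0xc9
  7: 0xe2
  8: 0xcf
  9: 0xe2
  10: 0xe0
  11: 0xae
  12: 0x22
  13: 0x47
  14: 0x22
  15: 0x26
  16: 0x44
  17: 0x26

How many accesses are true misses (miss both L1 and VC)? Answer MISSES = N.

MISSES = 5

  [0] addr=0xe4 blk=28 s=0: MISS | VC []
  [1] addr=0xe7 blk=28 s=0: L1-HIT | VC []
  [2] addr=0xe4 blk=28 s=0: L1-HIT | VC []
  [3] addr=0xe2 blk=28 s=0: L1-HIT | VC []
  [4] addr=0xe6 blk=28 s=0: L1-HIT | VC []
  [5] addr=0xe1 blk=28 s=0: L1-HIT | VC []
  [6] addr=0xc9 blk=25 s=1: MISS | VC []
  [7] addr=0xe2 blk=28 s=0: L1-HIT | VC []
  [8] addr=0xcf blk=25 s=1: L1-HIT | VC []
  [9] addr=0xe2 blk=28 s=0: L1-HIT | VC []
  [10] addr=0xe0 blk=28 s=0: L1-HIT | VC []
  [11] addr=0xae blk=21 s=1: MISS | VC [25]
  [12] addr=0x22 blk=4 s=0: MISS | VC [25, 28]
  [13] addr=0x47 blk=8 s=0: MISS | VC [25, 28, 4]
  [14] addr=0x22 blk=4 s=0: VC-HIT | VC [25, 28, 8]
  [15] addr=0x26 blk=4 s=0: L1-HIT | VC [25, 28, 8]
  [16] addr=0x44 blk=8 s=0: VC-HIT | VC [25, 28, 4]
  [17] addr=0x26 blk=4 s=0: VC-HIT | VC [25, 28, 8]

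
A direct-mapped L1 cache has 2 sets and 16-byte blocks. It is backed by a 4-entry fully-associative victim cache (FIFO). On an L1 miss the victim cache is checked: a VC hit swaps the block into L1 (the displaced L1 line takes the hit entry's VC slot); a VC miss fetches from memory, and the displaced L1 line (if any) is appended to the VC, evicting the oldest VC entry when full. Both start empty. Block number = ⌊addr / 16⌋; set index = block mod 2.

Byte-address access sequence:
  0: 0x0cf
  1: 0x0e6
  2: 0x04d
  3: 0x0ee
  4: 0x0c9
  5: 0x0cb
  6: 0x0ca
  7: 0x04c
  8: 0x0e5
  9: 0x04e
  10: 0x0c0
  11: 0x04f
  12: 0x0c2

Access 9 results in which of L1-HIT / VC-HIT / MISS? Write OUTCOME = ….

OUTCOME = VC-HIT

#0 0xcf→b12/s0 MISS; vc=[]
#1 0xe6→b14/s0 MISS; vc=[12]
#2 0x4d→b4/s0 MISS; vc=[12,14]
#3 0xee→b14/s0 VC-HIT; vc=[12,4]
#4 0xc9→b12/s0 VC-HIT; vc=[14,4]
#5 0xcb→b12/s0 L1-HIT; vc=[14,4]
#6 0xca→b12/s0 L1-HIT; vc=[14,4]
#7 0x4c→b4/s0 VC-HIT; vc=[14,12]
#8 0xe5→b14/s0 VC-HIT; vc=[4,12]
#9 0x4e→b4/s0 VC-HIT; vc=[14,12]
#10 0xc0→b12/s0 VC-HIT; vc=[14,4]
#11 0x4f→b4/s0 VC-HIT; vc=[14,12]
#12 0xc2→b12/s0 VC-HIT; vc=[14,4]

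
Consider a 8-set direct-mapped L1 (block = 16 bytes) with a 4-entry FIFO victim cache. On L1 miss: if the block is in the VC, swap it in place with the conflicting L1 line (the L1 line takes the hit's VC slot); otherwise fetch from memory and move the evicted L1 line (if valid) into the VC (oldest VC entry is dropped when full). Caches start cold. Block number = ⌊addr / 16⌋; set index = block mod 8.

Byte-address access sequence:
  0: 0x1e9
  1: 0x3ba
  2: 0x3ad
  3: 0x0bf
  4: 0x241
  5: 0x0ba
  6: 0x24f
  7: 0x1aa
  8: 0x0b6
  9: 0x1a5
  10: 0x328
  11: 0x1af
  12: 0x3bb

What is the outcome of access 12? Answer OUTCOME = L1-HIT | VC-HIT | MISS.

0: 0x1e9 (blk 30, set 6) → MISS  vc=[]
1: 0x3ba (blk 59, set 3) → MISS  vc=[]
2: 0x3ad (blk 58, set 2) → MISS  vc=[]
3: 0xbf (blk 11, set 3) → MISS  vc=[59]
4: 0x241 (blk 36, set 4) → MISS  vc=[59]
5: 0xba (blk 11, set 3) → L1-HIT  vc=[59]
6: 0x24f (blk 36, set 4) → L1-HIT  vc=[59]
7: 0x1aa (blk 26, set 2) → MISS  vc=[59, 58]
8: 0xb6 (blk 11, set 3) → L1-HIT  vc=[59, 58]
9: 0x1a5 (blk 26, set 2) → L1-HIT  vc=[59, 58]
10: 0x328 (blk 50, set 2) → MISS  vc=[59, 58, 26]
11: 0x1af (blk 26, set 2) → VC-HIT  vc=[59, 58, 50]
12: 0x3bb (blk 59, set 3) → VC-HIT  vc=[11, 58, 50]

OUTCOME = VC-HIT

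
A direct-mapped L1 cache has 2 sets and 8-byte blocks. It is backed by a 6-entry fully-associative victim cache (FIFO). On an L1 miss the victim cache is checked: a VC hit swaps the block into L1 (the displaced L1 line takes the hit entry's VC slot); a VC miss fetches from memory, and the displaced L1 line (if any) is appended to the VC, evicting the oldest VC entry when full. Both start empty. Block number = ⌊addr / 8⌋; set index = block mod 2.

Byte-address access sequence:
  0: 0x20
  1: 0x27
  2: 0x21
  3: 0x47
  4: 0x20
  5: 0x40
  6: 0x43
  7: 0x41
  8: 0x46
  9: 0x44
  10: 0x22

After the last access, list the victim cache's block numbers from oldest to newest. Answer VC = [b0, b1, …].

  [0] addr=0x20 blk=4 s=0: MISS | VC []
  [1] addr=0x27 blk=4 s=0: L1-HIT | VC []
  [2] addr=0x21 blk=4 s=0: L1-HIT | VC []
  [3] addr=0x47 blk=8 s=0: MISS | VC [4]
  [4] addr=0x20 blk=4 s=0: VC-HIT | VC [8]
  [5] addr=0x40 blk=8 s=0: VC-HIT | VC [4]
  [6] addr=0x43 blk=8 s=0: L1-HIT | VC [4]
  [7] addr=0x41 blk=8 s=0: L1-HIT | VC [4]
  [8] addr=0x46 blk=8 s=0: L1-HIT | VC [4]
  [9] addr=0x44 blk=8 s=0: L1-HIT | VC [4]
  [10] addr=0x22 blk=4 s=0: VC-HIT | VC [8]

VC = [8]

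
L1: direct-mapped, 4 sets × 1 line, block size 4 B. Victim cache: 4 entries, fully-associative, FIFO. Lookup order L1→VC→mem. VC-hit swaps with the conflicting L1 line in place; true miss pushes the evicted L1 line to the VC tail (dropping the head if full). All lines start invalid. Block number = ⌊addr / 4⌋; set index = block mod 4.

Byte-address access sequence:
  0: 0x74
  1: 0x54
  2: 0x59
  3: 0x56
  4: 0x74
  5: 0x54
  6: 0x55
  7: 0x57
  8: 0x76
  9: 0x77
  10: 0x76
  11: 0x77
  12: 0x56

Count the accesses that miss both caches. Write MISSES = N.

MISSES = 3

#0 0x74→b29/s1 MISS; vc=[]
#1 0x54→b21/s1 MISS; vc=[29]
#2 0x59→b22/s2 MISS; vc=[29]
#3 0x56→b21/s1 L1-HIT; vc=[29]
#4 0x74→b29/s1 VC-HIT; vc=[21]
#5 0x54→b21/s1 VC-HIT; vc=[29]
#6 0x55→b21/s1 L1-HIT; vc=[29]
#7 0x57→b21/s1 L1-HIT; vc=[29]
#8 0x76→b29/s1 VC-HIT; vc=[21]
#9 0x77→b29/s1 L1-HIT; vc=[21]
#10 0x76→b29/s1 L1-HIT; vc=[21]
#11 0x77→b29/s1 L1-HIT; vc=[21]
#12 0x56→b21/s1 VC-HIT; vc=[29]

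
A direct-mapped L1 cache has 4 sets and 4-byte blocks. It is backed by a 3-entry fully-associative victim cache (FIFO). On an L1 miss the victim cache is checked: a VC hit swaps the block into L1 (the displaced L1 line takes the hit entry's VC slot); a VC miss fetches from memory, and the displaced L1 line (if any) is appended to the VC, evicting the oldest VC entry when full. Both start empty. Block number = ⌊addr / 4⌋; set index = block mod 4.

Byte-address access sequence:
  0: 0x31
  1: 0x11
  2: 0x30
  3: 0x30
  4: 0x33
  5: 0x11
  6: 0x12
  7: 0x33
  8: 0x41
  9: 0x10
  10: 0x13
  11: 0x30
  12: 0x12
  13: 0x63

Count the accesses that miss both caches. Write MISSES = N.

0: 0x31 (blk 12, set 0) → MISS  vc=[]
1: 0x11 (blk 4, set 0) → MISS  vc=[12]
2: 0x30 (blk 12, set 0) → VC-HIT  vc=[4]
3: 0x30 (blk 12, set 0) → L1-HIT  vc=[4]
4: 0x33 (blk 12, set 0) → L1-HIT  vc=[4]
5: 0x11 (blk 4, set 0) → VC-HIT  vc=[12]
6: 0x12 (blk 4, set 0) → L1-HIT  vc=[12]
7: 0x33 (blk 12, set 0) → VC-HIT  vc=[4]
8: 0x41 (blk 16, set 0) → MISS  vc=[4, 12]
9: 0x10 (blk 4, set 0) → VC-HIT  vc=[16, 12]
10: 0x13 (blk 4, set 0) → L1-HIT  vc=[16, 12]
11: 0x30 (blk 12, set 0) → VC-HIT  vc=[16, 4]
12: 0x12 (blk 4, set 0) → VC-HIT  vc=[16, 12]
13: 0x63 (blk 24, set 0) → MISS  vc=[16, 12, 4]

MISSES = 4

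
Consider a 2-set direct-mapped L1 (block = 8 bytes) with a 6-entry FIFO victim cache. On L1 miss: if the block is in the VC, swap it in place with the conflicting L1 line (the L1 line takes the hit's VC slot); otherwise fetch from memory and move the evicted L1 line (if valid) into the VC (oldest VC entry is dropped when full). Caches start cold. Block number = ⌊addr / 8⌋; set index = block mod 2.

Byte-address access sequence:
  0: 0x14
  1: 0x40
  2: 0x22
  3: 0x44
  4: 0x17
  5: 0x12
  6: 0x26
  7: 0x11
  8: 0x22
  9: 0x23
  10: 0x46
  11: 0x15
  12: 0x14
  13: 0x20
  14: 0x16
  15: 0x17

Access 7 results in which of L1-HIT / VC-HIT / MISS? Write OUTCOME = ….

#0 0x14→b2/s0 MISS; vc=[]
#1 0x40→b8/s0 MISS; vc=[2]
#2 0x22→b4/s0 MISS; vc=[2,8]
#3 0x44→b8/s0 VC-HIT; vc=[2,4]
#4 0x17→b2/s0 VC-HIT; vc=[8,4]
#5 0x12→b2/s0 L1-HIT; vc=[8,4]
#6 0x26→b4/s0 VC-HIT; vc=[8,2]
#7 0x11→b2/s0 VC-HIT; vc=[8,4]
#8 0x22→b4/s0 VC-HIT; vc=[8,2]
#9 0x23→b4/s0 L1-HIT; vc=[8,2]
#10 0x46→b8/s0 VC-HIT; vc=[4,2]
#11 0x15→b2/s0 VC-HIT; vc=[4,8]
#12 0x14→b2/s0 L1-HIT; vc=[4,8]
#13 0x20→b4/s0 VC-HIT; vc=[2,8]
#14 0x16→b2/s0 VC-HIT; vc=[4,8]
#15 0x17→b2/s0 L1-HIT; vc=[4,8]

OUTCOME = VC-HIT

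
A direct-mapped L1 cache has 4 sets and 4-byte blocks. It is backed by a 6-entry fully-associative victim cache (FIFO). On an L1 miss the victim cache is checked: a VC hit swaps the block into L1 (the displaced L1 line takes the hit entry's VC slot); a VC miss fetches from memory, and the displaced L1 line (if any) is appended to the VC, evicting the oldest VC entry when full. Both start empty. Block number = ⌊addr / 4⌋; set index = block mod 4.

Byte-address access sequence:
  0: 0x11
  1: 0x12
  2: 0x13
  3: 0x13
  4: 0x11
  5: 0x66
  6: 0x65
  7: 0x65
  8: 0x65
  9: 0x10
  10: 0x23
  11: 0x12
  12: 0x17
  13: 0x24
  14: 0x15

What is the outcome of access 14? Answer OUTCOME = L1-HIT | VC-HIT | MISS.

OUTCOME = VC-HIT

#0 0x11→b4/s0 MISS; vc=[]
#1 0x12→b4/s0 L1-HIT; vc=[]
#2 0x13→b4/s0 L1-HIT; vc=[]
#3 0x13→b4/s0 L1-HIT; vc=[]
#4 0x11→b4/s0 L1-HIT; vc=[]
#5 0x66→b25/s1 MISS; vc=[]
#6 0x65→b25/s1 L1-HIT; vc=[]
#7 0x65→b25/s1 L1-HIT; vc=[]
#8 0x65→b25/s1 L1-HIT; vc=[]
#9 0x10→b4/s0 L1-HIT; vc=[]
#10 0x23→b8/s0 MISS; vc=[4]
#11 0x12→b4/s0 VC-HIT; vc=[8]
#12 0x17→b5/s1 MISS; vc=[8,25]
#13 0x24→b9/s1 MISS; vc=[8,25,5]
#14 0x15→b5/s1 VC-HIT; vc=[8,25,9]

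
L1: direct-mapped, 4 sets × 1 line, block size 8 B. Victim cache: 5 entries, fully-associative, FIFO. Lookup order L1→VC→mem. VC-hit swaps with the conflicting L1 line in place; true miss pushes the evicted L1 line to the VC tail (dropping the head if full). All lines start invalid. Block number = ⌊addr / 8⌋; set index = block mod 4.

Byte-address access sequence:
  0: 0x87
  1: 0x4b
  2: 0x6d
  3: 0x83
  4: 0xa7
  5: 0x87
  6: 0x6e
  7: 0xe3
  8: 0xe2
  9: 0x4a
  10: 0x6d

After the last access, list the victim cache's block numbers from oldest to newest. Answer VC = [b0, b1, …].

VC = [9, 20, 16]

#0 0x87→b16/s0 MISS; vc=[]
#1 0x4b→b9/s1 MISS; vc=[]
#2 0x6d→b13/s1 MISS; vc=[9]
#3 0x83→b16/s0 L1-HIT; vc=[9]
#4 0xa7→b20/s0 MISS; vc=[9,16]
#5 0x87→b16/s0 VC-HIT; vc=[9,20]
#6 0x6e→b13/s1 L1-HIT; vc=[9,20]
#7 0xe3→b28/s0 MISS; vc=[9,20,16]
#8 0xe2→b28/s0 L1-HIT; vc=[9,20,16]
#9 0x4a→b9/s1 VC-HIT; vc=[13,20,16]
#10 0x6d→b13/s1 VC-HIT; vc=[9,20,16]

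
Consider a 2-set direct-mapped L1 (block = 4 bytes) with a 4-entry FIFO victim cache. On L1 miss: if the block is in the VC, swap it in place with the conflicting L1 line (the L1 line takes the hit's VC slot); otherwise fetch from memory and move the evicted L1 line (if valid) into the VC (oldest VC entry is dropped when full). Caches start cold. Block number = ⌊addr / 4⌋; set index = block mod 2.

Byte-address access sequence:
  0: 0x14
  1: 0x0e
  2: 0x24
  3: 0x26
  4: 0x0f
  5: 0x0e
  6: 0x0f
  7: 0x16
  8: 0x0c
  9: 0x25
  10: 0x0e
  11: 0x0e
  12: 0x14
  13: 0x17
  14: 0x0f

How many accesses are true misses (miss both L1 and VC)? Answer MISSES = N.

#0 0x14→b5/s1 MISS; vc=[]
#1 0xe→b3/s1 MISS; vc=[5]
#2 0x24→b9/s1 MISS; vc=[5,3]
#3 0x26→b9/s1 L1-HIT; vc=[5,3]
#4 0xf→b3/s1 VC-HIT; vc=[5,9]
#5 0xe→b3/s1 L1-HIT; vc=[5,9]
#6 0xf→b3/s1 L1-HIT; vc=[5,9]
#7 0x16→b5/s1 VC-HIT; vc=[3,9]
#8 0xc→b3/s1 VC-HIT; vc=[5,9]
#9 0x25→b9/s1 VC-HIT; vc=[5,3]
#10 0xe→b3/s1 VC-HIT; vc=[5,9]
#11 0xe→b3/s1 L1-HIT; vc=[5,9]
#12 0x14→b5/s1 VC-HIT; vc=[3,9]
#13 0x17→b5/s1 L1-HIT; vc=[3,9]
#14 0xf→b3/s1 VC-HIT; vc=[5,9]

MISSES = 3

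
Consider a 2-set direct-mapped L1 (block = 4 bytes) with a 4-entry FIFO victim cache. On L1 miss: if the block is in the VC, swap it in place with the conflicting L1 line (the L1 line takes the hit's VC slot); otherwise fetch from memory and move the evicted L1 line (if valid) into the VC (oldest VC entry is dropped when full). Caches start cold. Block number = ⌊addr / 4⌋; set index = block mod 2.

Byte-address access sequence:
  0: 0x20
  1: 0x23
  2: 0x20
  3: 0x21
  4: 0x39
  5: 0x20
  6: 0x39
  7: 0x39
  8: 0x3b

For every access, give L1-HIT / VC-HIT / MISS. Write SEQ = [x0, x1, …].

0: 0x20 (blk 8, set 0) → MISS  vc=[]
1: 0x23 (blk 8, set 0) → L1-HIT  vc=[]
2: 0x20 (blk 8, set 0) → L1-HIT  vc=[]
3: 0x21 (blk 8, set 0) → L1-HIT  vc=[]
4: 0x39 (blk 14, set 0) → MISS  vc=[8]
5: 0x20 (blk 8, set 0) → VC-HIT  vc=[14]
6: 0x39 (blk 14, set 0) → VC-HIT  vc=[8]
7: 0x39 (blk 14, set 0) → L1-HIT  vc=[8]
8: 0x3b (blk 14, set 0) → L1-HIT  vc=[8]

SEQ = [MISS, L1-HIT, L1-HIT, L1-HIT, MISS, VC-HIT, VC-HIT, L1-HIT, L1-HIT]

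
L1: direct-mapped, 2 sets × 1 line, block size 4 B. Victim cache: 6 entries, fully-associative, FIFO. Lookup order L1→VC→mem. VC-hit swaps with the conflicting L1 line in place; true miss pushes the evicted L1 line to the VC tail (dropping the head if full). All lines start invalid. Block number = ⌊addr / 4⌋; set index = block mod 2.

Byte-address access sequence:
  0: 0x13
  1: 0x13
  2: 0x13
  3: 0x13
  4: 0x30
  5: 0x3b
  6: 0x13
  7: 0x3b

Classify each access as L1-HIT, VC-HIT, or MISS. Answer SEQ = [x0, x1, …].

SEQ = [MISS, L1-HIT, L1-HIT, L1-HIT, MISS, MISS, VC-HIT, VC-HIT]

0: 0x13 (blk 4, set 0) → MISS  vc=[]
1: 0x13 (blk 4, set 0) → L1-HIT  vc=[]
2: 0x13 (blk 4, set 0) → L1-HIT  vc=[]
3: 0x13 (blk 4, set 0) → L1-HIT  vc=[]
4: 0x30 (blk 12, set 0) → MISS  vc=[4]
5: 0x3b (blk 14, set 0) → MISS  vc=[4, 12]
6: 0x13 (blk 4, set 0) → VC-HIT  vc=[14, 12]
7: 0x3b (blk 14, set 0) → VC-HIT  vc=[4, 12]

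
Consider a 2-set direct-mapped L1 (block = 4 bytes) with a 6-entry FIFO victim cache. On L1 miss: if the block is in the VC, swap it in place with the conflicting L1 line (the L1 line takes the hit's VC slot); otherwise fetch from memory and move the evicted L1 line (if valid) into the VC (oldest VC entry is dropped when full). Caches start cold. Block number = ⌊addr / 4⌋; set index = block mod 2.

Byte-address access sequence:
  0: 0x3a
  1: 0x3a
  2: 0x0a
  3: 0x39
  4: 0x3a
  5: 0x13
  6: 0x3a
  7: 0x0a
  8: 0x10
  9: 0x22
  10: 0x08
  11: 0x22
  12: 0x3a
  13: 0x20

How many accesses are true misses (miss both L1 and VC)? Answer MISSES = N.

MISSES = 4

#0 0x3a→b14/s0 MISS; vc=[]
#1 0x3a→b14/s0 L1-HIT; vc=[]
#2 0xa→b2/s0 MISS; vc=[14]
#3 0x39→b14/s0 VC-HIT; vc=[2]
#4 0x3a→b14/s0 L1-HIT; vc=[2]
#5 0x13→b4/s0 MISS; vc=[2,14]
#6 0x3a→b14/s0 VC-HIT; vc=[2,4]
#7 0xa→b2/s0 VC-HIT; vc=[14,4]
#8 0x10→b4/s0 VC-HIT; vc=[14,2]
#9 0x22→b8/s0 MISS; vc=[14,2,4]
#10 0x8→b2/s0 VC-HIT; vc=[14,8,4]
#11 0x22→b8/s0 VC-HIT; vc=[14,2,4]
#12 0x3a→b14/s0 VC-HIT; vc=[8,2,4]
#13 0x20→b8/s0 VC-HIT; vc=[14,2,4]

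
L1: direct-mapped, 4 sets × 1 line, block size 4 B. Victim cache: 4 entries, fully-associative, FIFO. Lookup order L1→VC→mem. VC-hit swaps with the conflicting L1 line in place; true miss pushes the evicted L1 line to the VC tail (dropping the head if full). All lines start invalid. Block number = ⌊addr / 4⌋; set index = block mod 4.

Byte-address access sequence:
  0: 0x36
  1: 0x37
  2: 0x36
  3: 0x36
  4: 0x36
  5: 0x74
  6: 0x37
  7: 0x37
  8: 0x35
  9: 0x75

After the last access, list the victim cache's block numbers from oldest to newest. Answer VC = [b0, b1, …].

  [0] addr=0x36 blk=13 s=1: MISS | VC []
  [1] addr=0x37 blk=13 s=1: L1-HIT | VC []
  [2] addr=0x36 blk=13 s=1: L1-HIT | VC []
  [3] addr=0x36 blk=13 s=1: L1-HIT | VC []
  [4] addr=0x36 blk=13 s=1: L1-HIT | VC []
  [5] addr=0x74 blk=29 s=1: MISS | VC [13]
  [6] addr=0x37 blk=13 s=1: VC-HIT | VC [29]
  [7] addr=0x37 blk=13 s=1: L1-HIT | VC [29]
  [8] addr=0x35 blk=13 s=1: L1-HIT | VC [29]
  [9] addr=0x75 blk=29 s=1: VC-HIT | VC [13]

VC = [13]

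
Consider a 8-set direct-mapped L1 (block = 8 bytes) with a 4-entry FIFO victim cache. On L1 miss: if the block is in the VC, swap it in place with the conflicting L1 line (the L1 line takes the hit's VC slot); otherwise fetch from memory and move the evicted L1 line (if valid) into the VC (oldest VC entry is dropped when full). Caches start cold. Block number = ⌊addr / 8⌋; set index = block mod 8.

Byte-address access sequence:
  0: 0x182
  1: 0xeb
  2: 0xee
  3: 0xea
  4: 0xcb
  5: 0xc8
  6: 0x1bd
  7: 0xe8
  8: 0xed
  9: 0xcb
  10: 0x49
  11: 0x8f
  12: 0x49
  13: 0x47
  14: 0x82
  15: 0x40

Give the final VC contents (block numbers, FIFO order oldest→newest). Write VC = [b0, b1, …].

0: 0x182 (blk 48, set 0) → MISS  vc=[]
1: 0xeb (blk 29, set 5) → MISS  vc=[]
2: 0xee (blk 29, set 5) → L1-HIT  vc=[]
3: 0xea (blk 29, set 5) → L1-HIT  vc=[]
4: 0xcb (blk 25, set 1) → MISS  vc=[]
5: 0xc8 (blk 25, set 1) → L1-HIT  vc=[]
6: 0x1bd (blk 55, set 7) → MISS  vc=[]
7: 0xe8 (blk 29, set 5) → L1-HIT  vc=[]
8: 0xed (blk 29, set 5) → L1-HIT  vc=[]
9: 0xcb (blk 25, set 1) → L1-HIT  vc=[]
10: 0x49 (blk 9, set 1) → MISS  vc=[25]
11: 0x8f (blk 17, set 1) → MISS  vc=[25, 9]
12: 0x49 (blk 9, set 1) → VC-HIT  vc=[25, 17]
13: 0x47 (blk 8, set 0) → MISS  vc=[25, 17, 48]
14: 0x82 (blk 16, set 0) → MISS  vc=[25, 17, 48, 8]
15: 0x40 (blk 8, set 0) → VC-HIT  vc=[25, 17, 48, 16]

VC = [25, 17, 48, 16]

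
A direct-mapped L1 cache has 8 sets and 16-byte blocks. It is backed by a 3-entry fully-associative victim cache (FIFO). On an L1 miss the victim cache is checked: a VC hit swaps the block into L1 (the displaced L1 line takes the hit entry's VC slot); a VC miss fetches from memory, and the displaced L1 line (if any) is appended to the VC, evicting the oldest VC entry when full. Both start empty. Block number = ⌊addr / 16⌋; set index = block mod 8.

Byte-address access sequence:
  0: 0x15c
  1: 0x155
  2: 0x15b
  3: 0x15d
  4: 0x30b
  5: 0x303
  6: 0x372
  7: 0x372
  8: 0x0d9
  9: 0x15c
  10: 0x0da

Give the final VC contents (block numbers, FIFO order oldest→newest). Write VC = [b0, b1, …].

VC = [21]

#0 0x15c→b21/s5 MISS; vc=[]
#1 0x155→b21/s5 L1-HIT; vc=[]
#2 0x15b→b21/s5 L1-HIT; vc=[]
#3 0x15d→b21/s5 L1-HIT; vc=[]
#4 0x30b→b48/s0 MISS; vc=[]
#5 0x303→b48/s0 L1-HIT; vc=[]
#6 0x372→b55/s7 MISS; vc=[]
#7 0x372→b55/s7 L1-HIT; vc=[]
#8 0xd9→b13/s5 MISS; vc=[21]
#9 0x15c→b21/s5 VC-HIT; vc=[13]
#10 0xda→b13/s5 VC-HIT; vc=[21]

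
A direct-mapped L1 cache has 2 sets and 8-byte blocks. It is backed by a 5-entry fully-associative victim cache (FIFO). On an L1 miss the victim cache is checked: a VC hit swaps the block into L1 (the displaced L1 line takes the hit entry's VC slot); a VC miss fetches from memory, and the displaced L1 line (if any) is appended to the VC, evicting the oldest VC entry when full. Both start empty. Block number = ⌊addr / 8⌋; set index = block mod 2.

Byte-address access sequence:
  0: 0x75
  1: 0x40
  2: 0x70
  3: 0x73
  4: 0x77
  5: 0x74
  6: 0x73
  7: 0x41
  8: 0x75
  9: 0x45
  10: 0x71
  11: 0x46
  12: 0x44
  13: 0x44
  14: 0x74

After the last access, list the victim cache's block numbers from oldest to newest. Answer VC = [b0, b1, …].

VC = [8]

0: 0x75 (blk 14, set 0) → MISS  vc=[]
1: 0x40 (blk 8, set 0) → MISS  vc=[14]
2: 0x70 (blk 14, set 0) → VC-HIT  vc=[8]
3: 0x73 (blk 14, set 0) → L1-HIT  vc=[8]
4: 0x77 (blk 14, set 0) → L1-HIT  vc=[8]
5: 0x74 (blk 14, set 0) → L1-HIT  vc=[8]
6: 0x73 (blk 14, set 0) → L1-HIT  vc=[8]
7: 0x41 (blk 8, set 0) → VC-HIT  vc=[14]
8: 0x75 (blk 14, set 0) → VC-HIT  vc=[8]
9: 0x45 (blk 8, set 0) → VC-HIT  vc=[14]
10: 0x71 (blk 14, set 0) → VC-HIT  vc=[8]
11: 0x46 (blk 8, set 0) → VC-HIT  vc=[14]
12: 0x44 (blk 8, set 0) → L1-HIT  vc=[14]
13: 0x44 (blk 8, set 0) → L1-HIT  vc=[14]
14: 0x74 (blk 14, set 0) → VC-HIT  vc=[8]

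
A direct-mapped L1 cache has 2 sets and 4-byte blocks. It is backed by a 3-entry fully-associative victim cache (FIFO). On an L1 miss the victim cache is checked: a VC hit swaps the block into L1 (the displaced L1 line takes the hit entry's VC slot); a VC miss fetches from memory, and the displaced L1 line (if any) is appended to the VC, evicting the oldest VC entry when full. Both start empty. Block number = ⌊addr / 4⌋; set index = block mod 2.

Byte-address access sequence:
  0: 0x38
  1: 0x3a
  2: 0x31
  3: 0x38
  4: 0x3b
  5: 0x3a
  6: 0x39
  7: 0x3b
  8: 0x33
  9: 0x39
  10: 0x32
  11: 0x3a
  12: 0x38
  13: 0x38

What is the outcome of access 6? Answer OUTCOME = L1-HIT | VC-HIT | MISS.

OUTCOME = L1-HIT

#0 0x38→b14/s0 MISS; vc=[]
#1 0x3a→b14/s0 L1-HIT; vc=[]
#2 0x31→b12/s0 MISS; vc=[14]
#3 0x38→b14/s0 VC-HIT; vc=[12]
#4 0x3b→b14/s0 L1-HIT; vc=[12]
#5 0x3a→b14/s0 L1-HIT; vc=[12]
#6 0x39→b14/s0 L1-HIT; vc=[12]
#7 0x3b→b14/s0 L1-HIT; vc=[12]
#8 0x33→b12/s0 VC-HIT; vc=[14]
#9 0x39→b14/s0 VC-HIT; vc=[12]
#10 0x32→b12/s0 VC-HIT; vc=[14]
#11 0x3a→b14/s0 VC-HIT; vc=[12]
#12 0x38→b14/s0 L1-HIT; vc=[12]
#13 0x38→b14/s0 L1-HIT; vc=[12]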